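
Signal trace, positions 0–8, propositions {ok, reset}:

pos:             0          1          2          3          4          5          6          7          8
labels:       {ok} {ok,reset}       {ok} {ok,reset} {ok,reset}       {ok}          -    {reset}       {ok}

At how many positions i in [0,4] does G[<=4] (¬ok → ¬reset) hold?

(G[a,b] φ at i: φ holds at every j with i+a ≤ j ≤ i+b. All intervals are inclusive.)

Evaluate at each i in [0,4]:
  i=0: ✓ (all of [0,4])
  i=1: ✓ (all of [1,5])
  i=2: ✓ (all of [2,6])
  i=3: ✗ (fails at j=7)
  i=4: ✗ (fails at j=7)
Positions where it holds: {0, 1, 2} → 3.

3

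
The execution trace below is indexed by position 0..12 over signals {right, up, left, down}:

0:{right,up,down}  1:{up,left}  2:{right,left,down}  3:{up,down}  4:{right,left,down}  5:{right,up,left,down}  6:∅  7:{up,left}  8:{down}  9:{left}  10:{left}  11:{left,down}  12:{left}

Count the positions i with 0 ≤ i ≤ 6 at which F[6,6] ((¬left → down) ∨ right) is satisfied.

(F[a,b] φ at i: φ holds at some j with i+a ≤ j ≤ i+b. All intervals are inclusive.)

Evaluate at each i in [0,6]:
  i=0: ✗ (none in [6,6])
  i=1: ✓ (witness j=7)
  i=2: ✓ (witness j=8)
  i=3: ✓ (witness j=9)
  i=4: ✓ (witness j=10)
  i=5: ✓ (witness j=11)
  i=6: ✓ (witness j=12)
Positions where it holds: {1, 2, 3, 4, 5, 6} → 6.

6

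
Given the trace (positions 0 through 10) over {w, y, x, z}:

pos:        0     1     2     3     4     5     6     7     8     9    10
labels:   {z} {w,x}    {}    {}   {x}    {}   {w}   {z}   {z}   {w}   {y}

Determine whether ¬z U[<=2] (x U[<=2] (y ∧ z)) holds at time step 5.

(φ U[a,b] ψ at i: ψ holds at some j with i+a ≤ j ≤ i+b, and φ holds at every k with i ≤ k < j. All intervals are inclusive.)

Need some j in [5,7] with (x U[<=2] (y ∧ z)), and ¬z at every k in [5,j-1].
  j=5: (x U[<=2] (y ∧ z)) — fails.
  j=6: (x U[<=2] (y ∧ z)) — fails.
  j=7: (x U[<=2] (y ∧ z)) — fails.
No j in the window works → until fails.

No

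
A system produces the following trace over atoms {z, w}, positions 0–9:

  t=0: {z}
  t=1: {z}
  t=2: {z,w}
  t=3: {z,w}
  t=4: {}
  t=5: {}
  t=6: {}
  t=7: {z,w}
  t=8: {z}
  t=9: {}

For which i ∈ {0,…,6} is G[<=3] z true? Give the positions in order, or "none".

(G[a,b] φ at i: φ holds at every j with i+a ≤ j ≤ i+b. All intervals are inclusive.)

0

Evaluate at each i in [0,6]:
  i=0: ✓ (all of [0,3])
  i=1: ✗ (fails at j=4)
  i=2: ✗ (fails at j=4)
  i=3: ✗ (fails at j=4)
  i=4: ✗ (fails at j=4)
  i=5: ✗ (fails at j=5)
  i=6: ✗ (fails at j=6)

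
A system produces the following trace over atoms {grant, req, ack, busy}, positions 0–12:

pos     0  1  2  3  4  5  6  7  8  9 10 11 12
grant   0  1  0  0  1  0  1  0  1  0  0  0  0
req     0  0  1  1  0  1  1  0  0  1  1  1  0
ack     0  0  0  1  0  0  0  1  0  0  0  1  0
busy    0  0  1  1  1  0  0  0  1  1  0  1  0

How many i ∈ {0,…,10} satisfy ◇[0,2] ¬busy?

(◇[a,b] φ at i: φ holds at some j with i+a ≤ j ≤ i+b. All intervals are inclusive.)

Evaluate at each i in [0,10]:
  i=0: ✓ (witness j=0)
  i=1: ✓ (witness j=1)
  i=2: ✗ (none in [2,4])
  i=3: ✓ (witness j=5)
  i=4: ✓ (witness j=5)
  i=5: ✓ (witness j=5)
  i=6: ✓ (witness j=6)
  i=7: ✓ (witness j=7)
  i=8: ✓ (witness j=10)
  i=9: ✓ (witness j=10)
  i=10: ✓ (witness j=10)
Positions where it holds: {0, 1, 3, 4, 5, 6, 7, 8, 9, 10} → 10.

10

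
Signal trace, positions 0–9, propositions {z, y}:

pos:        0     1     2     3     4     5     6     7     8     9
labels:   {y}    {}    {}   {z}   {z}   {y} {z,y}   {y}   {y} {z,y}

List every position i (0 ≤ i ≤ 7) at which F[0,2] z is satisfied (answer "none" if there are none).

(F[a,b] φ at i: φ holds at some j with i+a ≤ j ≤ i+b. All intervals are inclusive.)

Evaluate at each i in [0,7]:
  i=0: ✗ (none in [0,2])
  i=1: ✓ (witness j=3)
  i=2: ✓ (witness j=3)
  i=3: ✓ (witness j=3)
  i=4: ✓ (witness j=4)
  i=5: ✓ (witness j=6)
  i=6: ✓ (witness j=6)
  i=7: ✓ (witness j=9)

1, 2, 3, 4, 5, 6, 7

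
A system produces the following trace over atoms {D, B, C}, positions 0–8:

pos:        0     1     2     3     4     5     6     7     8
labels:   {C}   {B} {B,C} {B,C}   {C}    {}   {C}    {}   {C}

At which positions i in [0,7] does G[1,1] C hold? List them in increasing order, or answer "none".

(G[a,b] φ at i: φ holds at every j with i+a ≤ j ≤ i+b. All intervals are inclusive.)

1, 2, 3, 5, 7

Evaluate at each i in [0,7]:
  i=0: ✗ (fails at j=1)
  i=1: ✓ (all of [2,2])
  i=2: ✓ (all of [3,3])
  i=3: ✓ (all of [4,4])
  i=4: ✗ (fails at j=5)
  i=5: ✓ (all of [6,6])
  i=6: ✗ (fails at j=7)
  i=7: ✓ (all of [8,8])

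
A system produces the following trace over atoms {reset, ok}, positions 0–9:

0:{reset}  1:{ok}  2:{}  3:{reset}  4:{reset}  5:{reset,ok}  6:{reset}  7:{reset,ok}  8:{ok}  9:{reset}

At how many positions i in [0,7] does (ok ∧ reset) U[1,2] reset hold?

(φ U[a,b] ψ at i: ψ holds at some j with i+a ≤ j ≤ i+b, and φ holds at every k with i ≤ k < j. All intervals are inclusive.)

1

Evaluate at each i in [0,7]:
  i=0: ✗ (no rhs in [1,2])
  i=1: ✗ (lhs fails at k=1 before rhs at j=3)
  i=2: ✗ (lhs fails at k=2 before rhs at j=3)
  i=3: ✗ (lhs fails at k=3 before rhs at j=4)
  i=4: ✗ (lhs fails at k=4 before rhs at j=5)
  i=5: ✓ (rhs at j=6; lhs holds on [5,5])
  i=6: ✗ (lhs fails at k=6 before rhs at j=7)
  i=7: ✗ (lhs fails at k=8 before rhs at j=9)
Positions where it holds: {5} → 1.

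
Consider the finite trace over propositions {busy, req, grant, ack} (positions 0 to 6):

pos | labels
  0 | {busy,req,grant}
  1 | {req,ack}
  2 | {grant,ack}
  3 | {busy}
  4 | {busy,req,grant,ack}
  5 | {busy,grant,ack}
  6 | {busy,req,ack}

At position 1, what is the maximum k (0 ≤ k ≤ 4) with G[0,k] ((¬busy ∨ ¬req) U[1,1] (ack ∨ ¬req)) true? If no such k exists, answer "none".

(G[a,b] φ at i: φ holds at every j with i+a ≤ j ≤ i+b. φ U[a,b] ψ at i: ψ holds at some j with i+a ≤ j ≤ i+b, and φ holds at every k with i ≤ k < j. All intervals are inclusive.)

2

((¬busy ∨ ¬req) U[1,1] (ack ∨ ¬req)) must hold from j=1 onward; find where it first fails.
  j=1: holds
  j=2: holds
  j=3: holds
  j=4: fails
Holds on [1,3], so largest k = 2.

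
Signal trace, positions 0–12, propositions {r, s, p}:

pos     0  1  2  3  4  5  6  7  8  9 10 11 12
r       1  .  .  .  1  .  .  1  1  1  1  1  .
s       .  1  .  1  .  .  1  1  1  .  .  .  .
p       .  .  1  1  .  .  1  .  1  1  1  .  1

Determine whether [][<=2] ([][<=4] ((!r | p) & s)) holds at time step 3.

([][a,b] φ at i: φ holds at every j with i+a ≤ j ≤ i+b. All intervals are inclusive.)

No

Check [][<=4] ((!r | p) & s) at every j in [3,5]:
  j=3: fails at 4
  j=4: fails at 4
  j=5: fails at 5
Fails at j=3 → formula fails.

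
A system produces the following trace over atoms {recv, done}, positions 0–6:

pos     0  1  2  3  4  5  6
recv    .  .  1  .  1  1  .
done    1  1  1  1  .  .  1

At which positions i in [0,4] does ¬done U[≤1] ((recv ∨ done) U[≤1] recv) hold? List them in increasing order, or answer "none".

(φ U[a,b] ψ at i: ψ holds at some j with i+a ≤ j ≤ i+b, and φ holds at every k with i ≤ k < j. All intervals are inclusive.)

Evaluate at each i in [0,4]:
  i=0: ✗ (lhs fails at k=0 before rhs at j=1)
  i=1: ✓ (rhs at j=1)
  i=2: ✓ (rhs at j=2)
  i=3: ✓ (rhs at j=3)
  i=4: ✓ (rhs at j=4)

1, 2, 3, 4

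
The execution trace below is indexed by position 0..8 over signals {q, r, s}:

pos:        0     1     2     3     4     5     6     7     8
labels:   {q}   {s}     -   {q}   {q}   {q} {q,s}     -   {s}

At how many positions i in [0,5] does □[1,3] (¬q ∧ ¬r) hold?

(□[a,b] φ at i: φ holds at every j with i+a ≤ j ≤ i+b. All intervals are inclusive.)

0

Evaluate at each i in [0,5]:
  i=0: ✗ (fails at j=3)
  i=1: ✗ (fails at j=3)
  i=2: ✗ (fails at j=3)
  i=3: ✗ (fails at j=4)
  i=4: ✗ (fails at j=5)
  i=5: ✗ (fails at j=6)
Positions where it holds: {} → 0.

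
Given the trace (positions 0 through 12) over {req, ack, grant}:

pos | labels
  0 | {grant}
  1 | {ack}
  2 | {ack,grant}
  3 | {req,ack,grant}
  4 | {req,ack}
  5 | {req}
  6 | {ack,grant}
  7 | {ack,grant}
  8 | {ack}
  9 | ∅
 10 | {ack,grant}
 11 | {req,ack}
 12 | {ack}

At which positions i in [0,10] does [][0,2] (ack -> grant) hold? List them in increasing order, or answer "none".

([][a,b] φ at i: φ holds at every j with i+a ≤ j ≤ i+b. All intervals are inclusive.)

5

Evaluate at each i in [0,10]:
  i=0: ✗ (fails at j=1)
  i=1: ✗ (fails at j=1)
  i=2: ✗ (fails at j=4)
  i=3: ✗ (fails at j=4)
  i=4: ✗ (fails at j=4)
  i=5: ✓ (all of [5,7])
  i=6: ✗ (fails at j=8)
  i=7: ✗ (fails at j=8)
  i=8: ✗ (fails at j=8)
  i=9: ✗ (fails at j=11)
  i=10: ✗ (fails at j=11)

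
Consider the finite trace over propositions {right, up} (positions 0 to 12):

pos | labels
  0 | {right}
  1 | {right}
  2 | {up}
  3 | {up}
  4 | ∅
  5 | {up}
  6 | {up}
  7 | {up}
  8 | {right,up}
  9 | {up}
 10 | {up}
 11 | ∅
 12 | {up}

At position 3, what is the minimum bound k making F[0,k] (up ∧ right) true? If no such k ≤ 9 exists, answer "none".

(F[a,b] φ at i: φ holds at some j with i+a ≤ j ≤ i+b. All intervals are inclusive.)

Scan j = 3,4,… for (up ∧ right):
  j=3: fails
  j=4: fails
  j=5: fails
  j=6: fails
  j=7: fails
  j=8: holds
First hit at j=8, so smallest k = 8-3 = 5.

5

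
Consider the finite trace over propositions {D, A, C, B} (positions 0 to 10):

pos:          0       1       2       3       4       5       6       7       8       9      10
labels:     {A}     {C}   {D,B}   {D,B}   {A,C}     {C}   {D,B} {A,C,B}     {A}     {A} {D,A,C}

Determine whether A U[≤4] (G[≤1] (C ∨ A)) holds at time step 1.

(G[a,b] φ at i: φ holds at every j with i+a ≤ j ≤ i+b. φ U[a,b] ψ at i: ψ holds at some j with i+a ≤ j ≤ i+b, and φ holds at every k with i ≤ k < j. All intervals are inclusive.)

Does not hold

Need some j in [1,5] with G[≤1] (C ∨ A), and A at every k in [1,j-1].
  j=1: G[≤1] (C ∨ A) — fails at 2.
  j=2: G[≤1] (C ∨ A) — fails at 2.
  j=3: G[≤1] (C ∨ A) — fails at 3.
  j=4: G[≤1] (C ∨ A) holds, but A fails at k=1 → not this j.
  j=5: G[≤1] (C ∨ A) — fails at 6.
No j in the window works → until fails.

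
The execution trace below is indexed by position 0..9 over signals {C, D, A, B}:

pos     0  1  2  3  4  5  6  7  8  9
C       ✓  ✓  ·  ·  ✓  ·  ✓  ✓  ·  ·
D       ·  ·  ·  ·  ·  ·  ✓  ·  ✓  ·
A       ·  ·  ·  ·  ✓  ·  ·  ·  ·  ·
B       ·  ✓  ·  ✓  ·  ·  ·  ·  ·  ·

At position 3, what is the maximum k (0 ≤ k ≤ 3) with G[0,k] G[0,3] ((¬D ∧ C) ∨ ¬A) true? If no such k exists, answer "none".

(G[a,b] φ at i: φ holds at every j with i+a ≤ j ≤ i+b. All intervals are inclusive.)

G[0,3] ((¬D ∧ C) ∨ ¬A) must hold from j=3 onward; find where it first fails.
  j=3: holds
  j=4: holds
  j=5: holds
  j=6: holds
Holds through j=6; largest k = 3.

3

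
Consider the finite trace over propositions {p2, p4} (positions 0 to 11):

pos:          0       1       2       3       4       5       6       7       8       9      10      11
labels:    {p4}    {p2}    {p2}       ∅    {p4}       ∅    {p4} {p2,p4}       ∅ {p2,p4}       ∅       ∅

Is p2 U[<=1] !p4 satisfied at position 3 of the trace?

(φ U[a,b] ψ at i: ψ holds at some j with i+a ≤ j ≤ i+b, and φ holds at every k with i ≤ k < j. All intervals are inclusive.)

Need some j in [3,4] with !p4, and p2 at every k in [3,j-1].
  j=3: !p4 holds; no prefix to check → satisfied.

Yes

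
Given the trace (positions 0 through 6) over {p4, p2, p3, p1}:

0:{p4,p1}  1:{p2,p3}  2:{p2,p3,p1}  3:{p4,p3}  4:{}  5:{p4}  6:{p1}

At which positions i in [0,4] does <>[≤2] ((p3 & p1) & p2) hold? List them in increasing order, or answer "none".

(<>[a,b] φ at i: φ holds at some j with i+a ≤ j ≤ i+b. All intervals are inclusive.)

0, 1, 2

Evaluate at each i in [0,4]:
  i=0: ✓ (witness j=2)
  i=1: ✓ (witness j=2)
  i=2: ✓ (witness j=2)
  i=3: ✗ (none in [3,5])
  i=4: ✗ (none in [4,6])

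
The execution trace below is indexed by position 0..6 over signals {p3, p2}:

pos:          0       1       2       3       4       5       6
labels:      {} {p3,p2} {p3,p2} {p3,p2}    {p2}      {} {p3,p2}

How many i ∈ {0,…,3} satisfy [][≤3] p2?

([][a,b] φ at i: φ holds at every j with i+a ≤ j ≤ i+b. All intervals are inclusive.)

Evaluate at each i in [0,3]:
  i=0: ✗ (fails at j=0)
  i=1: ✓ (all of [1,4])
  i=2: ✗ (fails at j=5)
  i=3: ✗ (fails at j=5)
Positions where it holds: {1} → 1.

1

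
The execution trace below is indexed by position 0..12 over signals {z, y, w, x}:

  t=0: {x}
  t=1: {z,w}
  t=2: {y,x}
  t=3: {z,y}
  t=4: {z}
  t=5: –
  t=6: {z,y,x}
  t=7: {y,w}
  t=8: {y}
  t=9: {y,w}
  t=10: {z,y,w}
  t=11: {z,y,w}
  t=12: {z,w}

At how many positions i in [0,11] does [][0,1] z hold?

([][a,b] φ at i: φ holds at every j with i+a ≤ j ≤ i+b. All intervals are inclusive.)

Evaluate at each i in [0,11]:
  i=0: ✗ (fails at j=0)
  i=1: ✗ (fails at j=2)
  i=2: ✗ (fails at j=2)
  i=3: ✓ (all of [3,4])
  i=4: ✗ (fails at j=5)
  i=5: ✗ (fails at j=5)
  i=6: ✗ (fails at j=7)
  i=7: ✗ (fails at j=7)
  i=8: ✗ (fails at j=8)
  i=9: ✗ (fails at j=9)
  i=10: ✓ (all of [10,11])
  i=11: ✓ (all of [11,12])
Positions where it holds: {3, 10, 11} → 3.

3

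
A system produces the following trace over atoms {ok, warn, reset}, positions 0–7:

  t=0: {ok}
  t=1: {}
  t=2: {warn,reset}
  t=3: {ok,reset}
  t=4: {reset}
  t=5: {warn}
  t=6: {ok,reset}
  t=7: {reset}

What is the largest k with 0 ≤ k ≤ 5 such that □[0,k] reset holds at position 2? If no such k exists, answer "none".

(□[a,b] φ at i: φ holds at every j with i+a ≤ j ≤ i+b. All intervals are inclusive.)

2

reset must hold from j=2 onward; find where it first fails.
  j=2: holds
  j=3: holds
  j=4: holds
  j=5: fails
Holds on [2,4], so largest k = 2.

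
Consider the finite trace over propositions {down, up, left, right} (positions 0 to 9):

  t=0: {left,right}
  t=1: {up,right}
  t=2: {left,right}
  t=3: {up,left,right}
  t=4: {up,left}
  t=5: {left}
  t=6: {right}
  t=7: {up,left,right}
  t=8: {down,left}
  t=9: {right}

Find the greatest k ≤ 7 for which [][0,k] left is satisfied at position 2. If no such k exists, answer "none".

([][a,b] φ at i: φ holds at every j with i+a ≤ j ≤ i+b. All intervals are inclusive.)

3

left must hold from j=2 onward; find where it first fails.
  j=2: holds
  j=3: holds
  j=4: holds
  j=5: holds
  j=6: fails
Holds on [2,5], so largest k = 3.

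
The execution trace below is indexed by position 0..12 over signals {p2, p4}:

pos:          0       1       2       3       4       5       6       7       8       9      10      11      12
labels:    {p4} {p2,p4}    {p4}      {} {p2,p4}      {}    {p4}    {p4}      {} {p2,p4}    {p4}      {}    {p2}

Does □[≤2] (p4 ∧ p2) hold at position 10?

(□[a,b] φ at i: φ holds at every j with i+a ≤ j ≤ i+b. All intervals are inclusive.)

No

Check (p4 ∧ p2) at every j in [10,12]:
  j=10: false
  j=11: false
  j=12: false
Fails at j=10 → formula fails.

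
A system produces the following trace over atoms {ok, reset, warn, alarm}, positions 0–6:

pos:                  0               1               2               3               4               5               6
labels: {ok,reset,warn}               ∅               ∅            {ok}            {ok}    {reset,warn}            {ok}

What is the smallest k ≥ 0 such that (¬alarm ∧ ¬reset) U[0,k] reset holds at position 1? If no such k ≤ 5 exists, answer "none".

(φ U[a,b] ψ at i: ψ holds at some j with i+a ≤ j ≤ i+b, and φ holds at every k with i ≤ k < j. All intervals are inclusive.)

Need earliest j ≥ 1 with reset, and (¬alarm ∧ ¬reset) at every k in [1,j-1].
  j=1: rhs fails.
  j=2: rhs fails.
  j=3: rhs fails.
  j=4: rhs fails.
  j=5: rhs holds; lhs holds on [1,4]. k = 4.

4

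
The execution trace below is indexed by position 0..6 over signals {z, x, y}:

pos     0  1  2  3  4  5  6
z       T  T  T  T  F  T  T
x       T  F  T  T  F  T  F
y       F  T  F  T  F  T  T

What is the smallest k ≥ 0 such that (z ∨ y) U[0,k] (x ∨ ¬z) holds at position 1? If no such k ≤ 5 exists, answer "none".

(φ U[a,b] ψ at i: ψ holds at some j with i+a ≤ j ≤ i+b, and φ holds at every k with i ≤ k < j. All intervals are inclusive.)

Need earliest j ≥ 1 with (x ∨ ¬z), and (z ∨ y) at every k in [1,j-1].
  j=1: rhs fails.
  j=2: rhs holds; lhs holds on [1,1]. k = 1.

1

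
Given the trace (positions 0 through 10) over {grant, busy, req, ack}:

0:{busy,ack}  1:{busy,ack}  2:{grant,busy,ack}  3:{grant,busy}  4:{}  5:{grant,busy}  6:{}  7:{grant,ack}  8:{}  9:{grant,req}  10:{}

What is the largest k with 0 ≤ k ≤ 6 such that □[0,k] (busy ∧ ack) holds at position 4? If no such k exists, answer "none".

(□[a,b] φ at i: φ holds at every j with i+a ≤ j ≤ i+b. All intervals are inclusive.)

(busy ∧ ack) must hold from j=4 onward; find where it first fails.
  j=4: fails → no k works.

none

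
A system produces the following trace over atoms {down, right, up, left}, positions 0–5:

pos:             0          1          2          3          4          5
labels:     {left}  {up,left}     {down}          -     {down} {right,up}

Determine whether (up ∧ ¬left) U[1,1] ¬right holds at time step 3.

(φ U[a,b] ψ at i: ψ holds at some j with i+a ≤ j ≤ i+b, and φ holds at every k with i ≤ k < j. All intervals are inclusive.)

Need some j in [4,4] with ¬right, and (up ∧ ¬left) at every k in [3,j-1].
  j=4: ¬right holds, but (up ∧ ¬left) fails at k=3 → not this j.
No j in the window works → until fails.

No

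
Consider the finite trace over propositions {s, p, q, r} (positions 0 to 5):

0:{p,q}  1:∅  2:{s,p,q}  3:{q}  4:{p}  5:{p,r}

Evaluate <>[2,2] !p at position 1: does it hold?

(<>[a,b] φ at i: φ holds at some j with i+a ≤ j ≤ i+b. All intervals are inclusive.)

Check !p at each j in [3,3]:
  j=3: true
Found at j=3 → formula holds.

True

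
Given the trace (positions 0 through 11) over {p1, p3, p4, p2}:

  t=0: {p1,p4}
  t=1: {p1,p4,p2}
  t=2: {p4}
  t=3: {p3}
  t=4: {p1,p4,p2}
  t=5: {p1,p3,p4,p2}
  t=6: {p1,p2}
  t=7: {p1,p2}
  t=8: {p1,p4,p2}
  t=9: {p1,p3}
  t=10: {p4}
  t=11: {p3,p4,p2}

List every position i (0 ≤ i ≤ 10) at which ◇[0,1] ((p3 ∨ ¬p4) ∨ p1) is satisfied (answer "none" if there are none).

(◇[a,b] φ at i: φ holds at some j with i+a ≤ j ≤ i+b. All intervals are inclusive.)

0, 1, 2, 3, 4, 5, 6, 7, 8, 9, 10

Evaluate at each i in [0,10]:
  i=0: ✓ (witness j=0)
  i=1: ✓ (witness j=1)
  i=2: ✓ (witness j=3)
  i=3: ✓ (witness j=3)
  i=4: ✓ (witness j=4)
  i=5: ✓ (witness j=5)
  i=6: ✓ (witness j=6)
  i=7: ✓ (witness j=7)
  i=8: ✓ (witness j=8)
  i=9: ✓ (witness j=9)
  i=10: ✓ (witness j=11)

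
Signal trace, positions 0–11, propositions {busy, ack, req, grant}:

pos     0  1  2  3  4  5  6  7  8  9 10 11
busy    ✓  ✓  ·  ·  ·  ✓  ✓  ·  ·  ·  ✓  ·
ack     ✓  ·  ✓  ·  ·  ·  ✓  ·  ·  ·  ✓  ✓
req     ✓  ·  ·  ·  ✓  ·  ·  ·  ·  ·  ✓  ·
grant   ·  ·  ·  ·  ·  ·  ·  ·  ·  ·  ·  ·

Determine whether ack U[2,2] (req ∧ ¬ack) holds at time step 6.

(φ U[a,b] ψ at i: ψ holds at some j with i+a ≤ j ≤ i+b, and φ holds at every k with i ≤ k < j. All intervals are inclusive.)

False

Need some j in [8,8] with (req ∧ ¬ack), and ack at every k in [6,j-1].
  j=8: (req ∧ ¬ack) false.
No j in the window works → until fails.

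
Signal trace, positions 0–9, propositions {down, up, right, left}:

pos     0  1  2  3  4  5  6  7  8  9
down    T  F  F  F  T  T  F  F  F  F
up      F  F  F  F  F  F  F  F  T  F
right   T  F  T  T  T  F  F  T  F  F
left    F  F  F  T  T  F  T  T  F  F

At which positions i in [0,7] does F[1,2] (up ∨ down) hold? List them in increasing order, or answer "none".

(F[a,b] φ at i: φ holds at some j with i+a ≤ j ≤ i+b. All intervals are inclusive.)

2, 3, 4, 6, 7

Evaluate at each i in [0,7]:
  i=0: ✗ (none in [1,2])
  i=1: ✗ (none in [2,3])
  i=2: ✓ (witness j=4)
  i=3: ✓ (witness j=4)
  i=4: ✓ (witness j=5)
  i=5: ✗ (none in [6,7])
  i=6: ✓ (witness j=8)
  i=7: ✓ (witness j=8)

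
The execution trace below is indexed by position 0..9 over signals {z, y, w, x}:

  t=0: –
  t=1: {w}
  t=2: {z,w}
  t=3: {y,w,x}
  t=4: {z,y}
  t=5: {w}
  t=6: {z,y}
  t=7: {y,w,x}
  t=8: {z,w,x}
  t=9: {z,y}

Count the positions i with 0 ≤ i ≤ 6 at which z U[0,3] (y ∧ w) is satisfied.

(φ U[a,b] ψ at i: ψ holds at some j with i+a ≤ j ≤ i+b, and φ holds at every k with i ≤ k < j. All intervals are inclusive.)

Evaluate at each i in [0,6]:
  i=0: ✗ (lhs fails at k=0 before rhs at j=3)
  i=1: ✗ (lhs fails at k=1 before rhs at j=3)
  i=2: ✓ (rhs at j=3; lhs holds on [2,2])
  i=3: ✓ (rhs at j=3)
  i=4: ✗ (lhs fails at k=5 before rhs at j=7)
  i=5: ✗ (lhs fails at k=5 before rhs at j=7)
  i=6: ✓ (rhs at j=7; lhs holds on [6,6])
Positions where it holds: {2, 3, 6} → 3.

3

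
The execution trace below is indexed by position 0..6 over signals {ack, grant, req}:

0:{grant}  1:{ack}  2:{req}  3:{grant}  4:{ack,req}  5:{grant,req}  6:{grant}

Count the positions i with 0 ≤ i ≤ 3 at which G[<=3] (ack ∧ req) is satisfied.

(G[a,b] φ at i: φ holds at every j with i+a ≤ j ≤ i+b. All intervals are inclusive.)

0

Evaluate at each i in [0,3]:
  i=0: ✗ (fails at j=0)
  i=1: ✗ (fails at j=1)
  i=2: ✗ (fails at j=2)
  i=3: ✗ (fails at j=3)
Positions where it holds: {} → 0.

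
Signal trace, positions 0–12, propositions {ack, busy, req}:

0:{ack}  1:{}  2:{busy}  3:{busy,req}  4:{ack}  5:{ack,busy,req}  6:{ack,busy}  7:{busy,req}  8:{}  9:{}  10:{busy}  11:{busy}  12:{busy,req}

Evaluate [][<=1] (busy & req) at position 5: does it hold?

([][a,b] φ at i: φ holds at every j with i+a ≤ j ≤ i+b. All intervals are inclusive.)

Does not hold

Check (busy & req) at every j in [5,6]:
  j=5: true
  j=6: false
Fails at j=6 → formula fails.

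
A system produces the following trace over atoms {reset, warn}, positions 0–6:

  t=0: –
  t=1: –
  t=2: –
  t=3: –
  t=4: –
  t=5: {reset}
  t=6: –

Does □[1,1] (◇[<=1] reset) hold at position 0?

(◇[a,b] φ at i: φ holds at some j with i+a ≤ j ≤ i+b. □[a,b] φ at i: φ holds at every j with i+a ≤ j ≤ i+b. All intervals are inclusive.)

Check ◇[<=1] reset at every j in [1,1]:
  j=1: fails (none in [1,2])
Fails at j=1 → formula fails.

Does not hold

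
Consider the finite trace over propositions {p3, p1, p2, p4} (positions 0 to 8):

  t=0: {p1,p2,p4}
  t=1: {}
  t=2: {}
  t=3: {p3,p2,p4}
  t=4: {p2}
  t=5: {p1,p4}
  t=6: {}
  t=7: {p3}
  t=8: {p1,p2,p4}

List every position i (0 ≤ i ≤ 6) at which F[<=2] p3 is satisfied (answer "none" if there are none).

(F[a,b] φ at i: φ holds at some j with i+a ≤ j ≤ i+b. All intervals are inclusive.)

Evaluate at each i in [0,6]:
  i=0: ✗ (none in [0,2])
  i=1: ✓ (witness j=3)
  i=2: ✓ (witness j=3)
  i=3: ✓ (witness j=3)
  i=4: ✗ (none in [4,6])
  i=5: ✓ (witness j=7)
  i=6: ✓ (witness j=7)

1, 2, 3, 5, 6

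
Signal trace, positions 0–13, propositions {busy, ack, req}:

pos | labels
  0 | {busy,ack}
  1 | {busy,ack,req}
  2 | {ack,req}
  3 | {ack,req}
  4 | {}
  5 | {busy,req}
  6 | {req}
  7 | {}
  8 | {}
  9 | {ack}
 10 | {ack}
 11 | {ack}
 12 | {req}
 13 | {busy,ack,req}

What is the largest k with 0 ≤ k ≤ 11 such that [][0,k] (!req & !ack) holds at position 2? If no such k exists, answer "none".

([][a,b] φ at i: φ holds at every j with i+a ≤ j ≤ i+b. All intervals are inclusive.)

none

(!req & !ack) must hold from j=2 onward; find where it first fails.
  j=2: fails → no k works.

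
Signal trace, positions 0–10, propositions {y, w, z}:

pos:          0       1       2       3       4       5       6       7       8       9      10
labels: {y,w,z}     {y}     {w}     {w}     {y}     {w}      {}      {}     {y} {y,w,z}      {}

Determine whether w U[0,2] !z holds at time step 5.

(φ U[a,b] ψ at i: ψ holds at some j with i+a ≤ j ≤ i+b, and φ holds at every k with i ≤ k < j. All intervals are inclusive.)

Holds

Need some j in [5,7] with !z, and w at every k in [5,j-1].
  j=5: !z holds; no prefix to check → satisfied.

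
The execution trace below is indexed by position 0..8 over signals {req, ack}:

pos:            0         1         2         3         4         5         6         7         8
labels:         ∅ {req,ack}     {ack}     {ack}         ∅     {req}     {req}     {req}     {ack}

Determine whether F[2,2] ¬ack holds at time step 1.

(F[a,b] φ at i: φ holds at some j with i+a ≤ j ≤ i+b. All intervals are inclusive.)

Check ¬ack at each j in [3,3]:
  j=3: false
No position in the window satisfies it → formula fails.

Does not hold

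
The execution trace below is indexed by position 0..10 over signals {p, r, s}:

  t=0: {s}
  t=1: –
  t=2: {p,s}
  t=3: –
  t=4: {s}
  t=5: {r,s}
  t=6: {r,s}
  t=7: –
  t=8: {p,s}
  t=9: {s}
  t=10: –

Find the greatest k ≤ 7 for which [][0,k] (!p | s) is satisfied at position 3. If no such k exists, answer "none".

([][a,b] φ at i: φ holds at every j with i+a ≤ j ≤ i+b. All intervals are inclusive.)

(!p | s) must hold from j=3 onward; find where it first fails.
  j=3: holds
  j=4: holds
  j=5: holds
  j=6: holds
  j=7: holds
  j=8: holds
  j=9: holds
  j=10: holds
Holds through j=10; largest k = 7.

7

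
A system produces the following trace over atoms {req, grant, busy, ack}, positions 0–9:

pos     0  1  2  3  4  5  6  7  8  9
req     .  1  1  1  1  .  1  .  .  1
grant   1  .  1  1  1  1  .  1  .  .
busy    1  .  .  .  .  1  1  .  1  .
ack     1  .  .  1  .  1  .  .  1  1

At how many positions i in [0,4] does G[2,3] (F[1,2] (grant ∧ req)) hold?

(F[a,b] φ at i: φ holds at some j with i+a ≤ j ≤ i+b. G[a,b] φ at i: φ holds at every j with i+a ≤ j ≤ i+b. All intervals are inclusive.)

Evaluate at each i in [0,4]:
  i=0: ✓ (all of [2,3])
  i=1: ✗ (fails at j=4)
  i=2: ✗ (fails at j=4)
  i=3: ✗ (fails at j=5)
  i=4: ✗ (fails at j=6)
Positions where it holds: {0} → 1.

1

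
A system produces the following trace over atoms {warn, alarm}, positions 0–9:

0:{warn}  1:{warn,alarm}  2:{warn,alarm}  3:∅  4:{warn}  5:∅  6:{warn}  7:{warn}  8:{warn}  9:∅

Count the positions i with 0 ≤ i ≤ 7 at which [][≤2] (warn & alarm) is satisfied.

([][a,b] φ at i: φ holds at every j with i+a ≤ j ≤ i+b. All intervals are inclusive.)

Evaluate at each i in [0,7]:
  i=0: ✗ (fails at j=0)
  i=1: ✗ (fails at j=3)
  i=2: ✗ (fails at j=3)
  i=3: ✗ (fails at j=3)
  i=4: ✗ (fails at j=4)
  i=5: ✗ (fails at j=5)
  i=6: ✗ (fails at j=6)
  i=7: ✗ (fails at j=7)
Positions where it holds: {} → 0.

0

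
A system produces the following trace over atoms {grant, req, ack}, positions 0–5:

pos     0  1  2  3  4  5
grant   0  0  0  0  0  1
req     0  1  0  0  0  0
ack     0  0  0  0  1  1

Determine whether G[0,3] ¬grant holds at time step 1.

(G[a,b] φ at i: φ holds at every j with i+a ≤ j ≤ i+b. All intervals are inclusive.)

Check ¬grant at every j in [1,4]:
  j=1: true
  j=2: true
  j=3: true
  j=4: true
All positions satisfy it → formula holds.

Holds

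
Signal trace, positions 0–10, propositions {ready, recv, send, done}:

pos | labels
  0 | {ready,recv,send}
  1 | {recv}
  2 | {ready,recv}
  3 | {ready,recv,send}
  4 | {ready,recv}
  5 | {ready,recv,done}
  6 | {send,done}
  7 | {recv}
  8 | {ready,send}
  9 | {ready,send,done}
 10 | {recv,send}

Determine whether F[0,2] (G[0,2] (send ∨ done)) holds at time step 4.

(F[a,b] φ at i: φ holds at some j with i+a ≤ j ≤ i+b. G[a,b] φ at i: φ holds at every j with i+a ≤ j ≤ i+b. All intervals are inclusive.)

Does not hold

Check G[0,2] (send ∨ done) at each j in [4,6]:
  j=4: fails at 4
  j=5: fails at 7
  j=6: fails at 7
No position in the window satisfies it → formula fails.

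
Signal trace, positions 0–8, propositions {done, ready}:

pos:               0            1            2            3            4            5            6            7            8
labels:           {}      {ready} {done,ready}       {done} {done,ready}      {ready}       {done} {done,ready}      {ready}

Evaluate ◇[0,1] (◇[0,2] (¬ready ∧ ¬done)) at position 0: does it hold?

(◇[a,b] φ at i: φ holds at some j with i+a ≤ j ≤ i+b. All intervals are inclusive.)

Check ◇[0,2] (¬ready ∧ ¬done) at each j in [0,1]:
  j=0: holds (witness at 0)
  j=1: fails (none in [1,3])
Found at j=0 → formula holds.

Yes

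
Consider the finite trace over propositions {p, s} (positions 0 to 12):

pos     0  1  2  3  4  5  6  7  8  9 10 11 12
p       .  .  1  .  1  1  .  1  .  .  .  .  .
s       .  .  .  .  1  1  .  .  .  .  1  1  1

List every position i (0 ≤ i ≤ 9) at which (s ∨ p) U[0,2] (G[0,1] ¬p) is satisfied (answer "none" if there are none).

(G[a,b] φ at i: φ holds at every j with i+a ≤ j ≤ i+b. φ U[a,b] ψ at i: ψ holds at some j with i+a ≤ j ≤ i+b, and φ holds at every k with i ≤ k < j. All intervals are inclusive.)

Evaluate at each i in [0,9]:
  i=0: ✓ (rhs at j=0)
  i=1: ✗ (no rhs in [1,3])
  i=2: ✗ (no rhs in [2,4])
  i=3: ✗ (no rhs in [3,5])
  i=4: ✗ (no rhs in [4,6])
  i=5: ✗ (no rhs in [5,7])
  i=6: ✗ (lhs fails at k=6 before rhs at j=8)
  i=7: ✓ (rhs at j=8; lhs holds on [7,7])
  i=8: ✓ (rhs at j=8)
  i=9: ✓ (rhs at j=9)

0, 7, 8, 9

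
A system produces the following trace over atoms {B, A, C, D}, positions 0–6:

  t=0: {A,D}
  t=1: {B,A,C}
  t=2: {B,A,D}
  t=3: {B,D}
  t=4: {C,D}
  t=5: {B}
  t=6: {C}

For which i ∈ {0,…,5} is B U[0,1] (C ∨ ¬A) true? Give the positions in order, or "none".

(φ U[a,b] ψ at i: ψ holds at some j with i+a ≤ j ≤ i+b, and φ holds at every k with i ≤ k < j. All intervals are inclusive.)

Evaluate at each i in [0,5]:
  i=0: ✗ (lhs fails at k=0 before rhs at j=1)
  i=1: ✓ (rhs at j=1)
  i=2: ✓ (rhs at j=3; lhs holds on [2,2])
  i=3: ✓ (rhs at j=3)
  i=4: ✓ (rhs at j=4)
  i=5: ✓ (rhs at j=5)

1, 2, 3, 4, 5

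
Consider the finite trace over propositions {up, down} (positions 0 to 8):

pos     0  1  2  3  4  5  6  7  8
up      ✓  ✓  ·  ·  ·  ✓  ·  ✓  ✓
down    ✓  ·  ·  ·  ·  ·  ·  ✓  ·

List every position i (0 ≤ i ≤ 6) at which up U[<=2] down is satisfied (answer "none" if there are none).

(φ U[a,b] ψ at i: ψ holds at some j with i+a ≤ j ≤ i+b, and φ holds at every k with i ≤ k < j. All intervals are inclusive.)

0

Evaluate at each i in [0,6]:
  i=0: ✓ (rhs at j=0)
  i=1: ✗ (no rhs in [1,3])
  i=2: ✗ (no rhs in [2,4])
  i=3: ✗ (no rhs in [3,5])
  i=4: ✗ (no rhs in [4,6])
  i=5: ✗ (lhs fails at k=6 before rhs at j=7)
  i=6: ✗ (lhs fails at k=6 before rhs at j=7)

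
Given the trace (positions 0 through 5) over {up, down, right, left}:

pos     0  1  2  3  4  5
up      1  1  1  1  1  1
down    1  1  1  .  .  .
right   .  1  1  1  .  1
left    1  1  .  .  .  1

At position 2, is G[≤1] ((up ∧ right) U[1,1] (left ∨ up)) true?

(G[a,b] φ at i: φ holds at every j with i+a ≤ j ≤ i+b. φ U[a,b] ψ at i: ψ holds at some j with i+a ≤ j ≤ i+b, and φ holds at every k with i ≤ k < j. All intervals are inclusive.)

Yes

Check ((up ∧ right) U[1,1] (left ∨ up)) at every j in [2,3]:
  j=2: holds
  j=3: holds
All positions satisfy it → formula holds.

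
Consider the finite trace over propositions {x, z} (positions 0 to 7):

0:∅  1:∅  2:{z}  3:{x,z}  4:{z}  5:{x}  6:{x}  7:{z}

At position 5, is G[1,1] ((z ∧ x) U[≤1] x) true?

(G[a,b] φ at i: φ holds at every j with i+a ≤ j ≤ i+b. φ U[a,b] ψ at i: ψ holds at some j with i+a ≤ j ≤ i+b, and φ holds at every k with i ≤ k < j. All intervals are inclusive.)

Yes

Check ((z ∧ x) U[≤1] x) at every j in [6,6]:
  j=6: holds
All positions satisfy it → formula holds.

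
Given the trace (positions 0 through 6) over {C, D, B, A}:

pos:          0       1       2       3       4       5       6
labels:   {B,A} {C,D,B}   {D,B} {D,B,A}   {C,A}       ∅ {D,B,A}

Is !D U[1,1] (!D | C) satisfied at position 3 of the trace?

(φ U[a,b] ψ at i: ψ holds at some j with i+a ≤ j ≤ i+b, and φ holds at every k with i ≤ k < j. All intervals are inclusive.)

No

Need some j in [4,4] with (!D | C), and !D at every k in [3,j-1].
  j=4: (!D | C) holds, but !D fails at k=3 → not this j.
No j in the window works → until fails.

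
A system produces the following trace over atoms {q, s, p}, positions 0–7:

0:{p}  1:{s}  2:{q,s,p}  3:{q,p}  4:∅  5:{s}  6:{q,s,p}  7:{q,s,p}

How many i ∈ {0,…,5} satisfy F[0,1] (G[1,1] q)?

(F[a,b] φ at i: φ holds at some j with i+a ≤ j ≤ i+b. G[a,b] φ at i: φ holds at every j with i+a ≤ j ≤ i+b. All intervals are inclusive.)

5

Evaluate at each i in [0,5]:
  i=0: ✓ (witness j=1)
  i=1: ✓ (witness j=1)
  i=2: ✓ (witness j=2)
  i=3: ✗ (none in [3,4])
  i=4: ✓ (witness j=5)
  i=5: ✓ (witness j=5)
Positions where it holds: {0, 1, 2, 4, 5} → 5.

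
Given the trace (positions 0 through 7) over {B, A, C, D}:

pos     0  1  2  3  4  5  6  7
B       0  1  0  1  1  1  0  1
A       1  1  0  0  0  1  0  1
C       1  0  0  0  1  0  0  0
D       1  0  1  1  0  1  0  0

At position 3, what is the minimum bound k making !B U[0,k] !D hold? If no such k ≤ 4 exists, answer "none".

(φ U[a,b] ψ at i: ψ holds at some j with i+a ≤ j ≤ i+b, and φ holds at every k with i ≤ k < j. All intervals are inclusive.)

Need earliest j ≥ 3 with !D, and !B at every k in [3,j-1].
  j=3: rhs fails.
  j=4: rhs holds but lhs fails at k=3.
  j=5: rhs fails.
  j=6: rhs holds but lhs fails at k=3.
  j=7: rhs holds but lhs fails at k=3.
No witness within the range → none.

none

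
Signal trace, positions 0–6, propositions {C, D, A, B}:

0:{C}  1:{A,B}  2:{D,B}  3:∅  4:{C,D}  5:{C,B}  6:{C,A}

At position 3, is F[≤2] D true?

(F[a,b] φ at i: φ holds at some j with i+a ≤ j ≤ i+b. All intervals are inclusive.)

Check D at each j in [3,5]:
  j=3: false
  j=4: true
  j=5: false
Found at j=4 → formula holds.

Yes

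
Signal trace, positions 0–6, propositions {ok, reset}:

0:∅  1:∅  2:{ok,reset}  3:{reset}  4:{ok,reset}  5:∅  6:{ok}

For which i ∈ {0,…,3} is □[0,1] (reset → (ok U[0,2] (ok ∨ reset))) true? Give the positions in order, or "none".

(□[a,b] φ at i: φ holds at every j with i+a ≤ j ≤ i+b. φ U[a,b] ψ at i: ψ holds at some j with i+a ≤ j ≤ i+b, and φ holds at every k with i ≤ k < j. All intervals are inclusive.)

Evaluate at each i in [0,3]:
  i=0: ✓ (all of [0,1])
  i=1: ✓ (all of [1,2])
  i=2: ✓ (all of [2,3])
  i=3: ✓ (all of [3,4])

0, 1, 2, 3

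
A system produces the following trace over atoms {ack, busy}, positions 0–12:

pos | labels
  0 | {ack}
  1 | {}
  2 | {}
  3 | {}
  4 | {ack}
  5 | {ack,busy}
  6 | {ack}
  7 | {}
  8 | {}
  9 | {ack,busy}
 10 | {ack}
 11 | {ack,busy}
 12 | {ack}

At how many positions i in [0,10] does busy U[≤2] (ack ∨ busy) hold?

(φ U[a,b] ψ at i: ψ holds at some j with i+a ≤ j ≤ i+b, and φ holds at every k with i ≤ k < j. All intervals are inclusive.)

6

Evaluate at each i in [0,10]:
  i=0: ✓ (rhs at j=0)
  i=1: ✗ (no rhs in [1,3])
  i=2: ✗ (lhs fails at k=2 before rhs at j=4)
  i=3: ✗ (lhs fails at k=3 before rhs at j=4)
  i=4: ✓ (rhs at j=4)
  i=5: ✓ (rhs at j=5)
  i=6: ✓ (rhs at j=6)
  i=7: ✗ (lhs fails at k=7 before rhs at j=9)
  i=8: ✗ (lhs fails at k=8 before rhs at j=9)
  i=9: ✓ (rhs at j=9)
  i=10: ✓ (rhs at j=10)
Positions where it holds: {0, 4, 5, 6, 9, 10} → 6.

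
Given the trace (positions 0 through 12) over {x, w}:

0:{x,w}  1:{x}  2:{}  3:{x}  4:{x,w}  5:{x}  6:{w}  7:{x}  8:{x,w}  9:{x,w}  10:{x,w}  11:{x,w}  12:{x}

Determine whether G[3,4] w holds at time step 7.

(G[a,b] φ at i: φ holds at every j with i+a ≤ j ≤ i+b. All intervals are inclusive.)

Check w at every j in [10,11]:
  j=10: true
  j=11: true
All positions satisfy it → formula holds.

Yes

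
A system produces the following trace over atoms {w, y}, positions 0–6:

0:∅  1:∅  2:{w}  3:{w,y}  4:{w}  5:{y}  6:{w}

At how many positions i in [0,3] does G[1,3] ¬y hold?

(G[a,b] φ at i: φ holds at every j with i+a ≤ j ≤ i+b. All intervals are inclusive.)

0

Evaluate at each i in [0,3]:
  i=0: ✗ (fails at j=3)
  i=1: ✗ (fails at j=3)
  i=2: ✗ (fails at j=3)
  i=3: ✗ (fails at j=5)
Positions where it holds: {} → 0.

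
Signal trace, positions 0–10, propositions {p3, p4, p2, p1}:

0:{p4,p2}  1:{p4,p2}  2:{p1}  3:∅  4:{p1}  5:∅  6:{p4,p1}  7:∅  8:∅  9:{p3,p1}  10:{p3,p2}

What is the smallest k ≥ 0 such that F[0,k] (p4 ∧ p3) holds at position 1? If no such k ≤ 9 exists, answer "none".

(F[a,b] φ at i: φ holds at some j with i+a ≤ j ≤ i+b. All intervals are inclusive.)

Scan j = 1,2,… for (p4 ∧ p3):
  j=1: fails
  j=2: fails
  j=3: fails
  j=4: fails
  j=5: fails
  j=6: fails
  j=7: fails
  j=8: fails
  j=9: fails
  j=10: fails
No j in [1,10] satisfies it → none.

none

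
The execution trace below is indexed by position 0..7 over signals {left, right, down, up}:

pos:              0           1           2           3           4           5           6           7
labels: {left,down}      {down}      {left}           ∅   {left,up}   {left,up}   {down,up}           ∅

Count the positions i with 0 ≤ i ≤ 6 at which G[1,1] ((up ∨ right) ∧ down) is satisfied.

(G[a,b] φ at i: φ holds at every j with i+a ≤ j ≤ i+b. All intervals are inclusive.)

Evaluate at each i in [0,6]:
  i=0: ✗ (fails at j=1)
  i=1: ✗ (fails at j=2)
  i=2: ✗ (fails at j=3)
  i=3: ✗ (fails at j=4)
  i=4: ✗ (fails at j=5)
  i=5: ✓ (all of [6,6])
  i=6: ✗ (fails at j=7)
Positions where it holds: {5} → 1.

1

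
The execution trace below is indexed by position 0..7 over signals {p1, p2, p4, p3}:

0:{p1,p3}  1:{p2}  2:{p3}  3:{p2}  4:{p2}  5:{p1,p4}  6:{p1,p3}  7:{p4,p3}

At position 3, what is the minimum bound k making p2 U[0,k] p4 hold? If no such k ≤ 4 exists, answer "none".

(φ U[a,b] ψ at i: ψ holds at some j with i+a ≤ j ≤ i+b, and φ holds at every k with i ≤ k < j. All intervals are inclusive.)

Need earliest j ≥ 3 with p4, and p2 at every k in [3,j-1].
  j=3: rhs fails.
  j=4: rhs fails.
  j=5: rhs holds; lhs holds on [3,4]. k = 2.

2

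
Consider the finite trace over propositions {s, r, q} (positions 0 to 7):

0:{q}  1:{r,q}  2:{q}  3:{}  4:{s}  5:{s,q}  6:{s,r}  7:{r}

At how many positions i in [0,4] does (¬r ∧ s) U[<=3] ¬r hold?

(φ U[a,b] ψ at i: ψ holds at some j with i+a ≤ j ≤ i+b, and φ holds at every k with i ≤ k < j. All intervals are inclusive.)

Evaluate at each i in [0,4]:
  i=0: ✓ (rhs at j=0)
  i=1: ✗ (lhs fails at k=1 before rhs at j=2)
  i=2: ✓ (rhs at j=2)
  i=3: ✓ (rhs at j=3)
  i=4: ✓ (rhs at j=4)
Positions where it holds: {0, 2, 3, 4} → 4.

4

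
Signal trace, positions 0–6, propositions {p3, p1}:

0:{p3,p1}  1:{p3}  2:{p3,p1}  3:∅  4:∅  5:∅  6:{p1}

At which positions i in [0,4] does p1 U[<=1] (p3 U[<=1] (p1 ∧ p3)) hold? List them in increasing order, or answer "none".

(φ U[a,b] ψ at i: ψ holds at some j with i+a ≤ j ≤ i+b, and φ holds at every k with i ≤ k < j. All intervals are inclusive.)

Evaluate at each i in [0,4]:
  i=0: ✓ (rhs at j=0)
  i=1: ✓ (rhs at j=1)
  i=2: ✓ (rhs at j=2)
  i=3: ✗ (no rhs in [3,4])
  i=4: ✗ (no rhs in [4,5])

0, 1, 2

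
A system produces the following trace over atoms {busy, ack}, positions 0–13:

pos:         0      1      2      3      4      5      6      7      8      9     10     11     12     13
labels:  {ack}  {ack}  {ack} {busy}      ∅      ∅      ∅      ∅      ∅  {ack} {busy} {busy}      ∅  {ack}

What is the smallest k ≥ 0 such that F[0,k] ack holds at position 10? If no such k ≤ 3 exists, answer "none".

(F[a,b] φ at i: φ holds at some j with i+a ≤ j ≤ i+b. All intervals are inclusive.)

Scan j = 10,11,… for ack:
  j=10: fails
  j=11: fails
  j=12: fails
  j=13: holds
First hit at j=13, so smallest k = 13-10 = 3.

3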